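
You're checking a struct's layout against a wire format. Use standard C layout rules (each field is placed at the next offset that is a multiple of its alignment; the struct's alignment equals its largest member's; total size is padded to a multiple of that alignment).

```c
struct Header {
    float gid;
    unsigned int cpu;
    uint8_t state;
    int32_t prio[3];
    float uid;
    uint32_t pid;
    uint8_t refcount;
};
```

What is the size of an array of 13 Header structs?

gid at 0 (size 4, align 4) → ends 4
cpu at 4 (size 4, align 4) → ends 8
state at 8 (size 1, align 1) → ends 9
pad 3 to align 4 for prio
prio at 12 (size 12, align 4) → ends 24
uid at 24 (size 4, align 4) → ends 28
pid at 28 (size 4, align 4) → ends 32
refcount at 32 (size 1, align 1) → ends 33
tail pad 3 to reach multiple of 4
total 36 bytes, alignment 4
array of 13: 13 × 36 = 468

468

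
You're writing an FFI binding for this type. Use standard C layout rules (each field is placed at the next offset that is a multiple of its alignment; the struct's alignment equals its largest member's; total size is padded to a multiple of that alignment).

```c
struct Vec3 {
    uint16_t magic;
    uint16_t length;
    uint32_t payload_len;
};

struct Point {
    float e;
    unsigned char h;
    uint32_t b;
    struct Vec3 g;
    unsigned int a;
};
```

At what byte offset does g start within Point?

Vec3: 0..2  magic  (2B, 2-aligned); 2..4  length  (2B, 2-aligned); 4..8  payload_len  (4B, 4-aligned); sizeof = 8, alignof = 4
0..4  e  (4B, 4-aligned)
4..5  h  (1B, 1-aligned)
5..8  -- padding (3B)
8..12  b  (4B, 4-aligned)
12..20  g  (8B, 4-aligned)

12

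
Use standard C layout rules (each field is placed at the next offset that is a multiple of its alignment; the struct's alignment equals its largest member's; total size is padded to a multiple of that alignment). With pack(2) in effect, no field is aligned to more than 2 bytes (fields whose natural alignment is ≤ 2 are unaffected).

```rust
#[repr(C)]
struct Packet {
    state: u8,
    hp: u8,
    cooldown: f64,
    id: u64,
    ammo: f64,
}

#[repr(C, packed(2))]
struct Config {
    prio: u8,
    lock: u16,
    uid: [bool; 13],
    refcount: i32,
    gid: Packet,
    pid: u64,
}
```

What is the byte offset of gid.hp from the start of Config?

Packet: state at 0 (size 1, align 1) → ends 1; hp at 1 (size 1, align 1) → ends 2; pad 6 to align 8 for cooldown; cooldown at 8 (size 8, align 8) → ends 16; id at 16 (size 8, align 8) → ends 24; ammo at 24 (size 8, align 8) → ends 32; total 32 bytes, alignment 8
prio at 0 (size 1, align 1) → ends 1
pad 1 to align 2 for lock
lock at 2 (size 2, align 2) → ends 4
uid at 4 (size 13, align 1) → ends 17
pad 1 to align 2 for refcount
refcount at 18 (size 4, align 2) → ends 22
gid at 22 (size 32, align 2) → ends 54
within Packet: hp at 1
22 + 1 = 23

23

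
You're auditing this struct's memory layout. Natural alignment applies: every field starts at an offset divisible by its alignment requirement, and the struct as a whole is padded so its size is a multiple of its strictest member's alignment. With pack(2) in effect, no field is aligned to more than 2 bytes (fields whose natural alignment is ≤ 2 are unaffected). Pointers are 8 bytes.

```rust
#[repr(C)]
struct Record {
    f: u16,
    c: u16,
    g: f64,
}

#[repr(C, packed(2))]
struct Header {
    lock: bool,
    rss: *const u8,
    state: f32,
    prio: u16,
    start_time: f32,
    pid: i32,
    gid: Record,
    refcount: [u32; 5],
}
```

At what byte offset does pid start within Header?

Record: 0..2  f  (2B, 2-aligned); 2..4  c  (2B, 2-aligned); 4..8  -- padding (4B); 8..16  g  (8B, 8-aligned); sizeof = 16, alignof = 8
0..1  lock  (1B, 1-aligned)
1..2  -- padding (1B)
2..10  rss  (8B, 2-aligned)
10..14  state  (4B, 2-aligned)
14..16  prio  (2B, 2-aligned)
16..20  start_time  (4B, 2-aligned)
20..24  pid  (4B, 2-aligned)

20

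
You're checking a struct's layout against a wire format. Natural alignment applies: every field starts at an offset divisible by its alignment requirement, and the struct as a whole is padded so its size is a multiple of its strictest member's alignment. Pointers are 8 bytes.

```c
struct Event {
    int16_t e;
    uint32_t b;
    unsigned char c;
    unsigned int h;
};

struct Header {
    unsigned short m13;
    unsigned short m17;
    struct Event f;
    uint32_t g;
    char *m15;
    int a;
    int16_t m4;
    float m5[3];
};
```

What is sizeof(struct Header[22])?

1232

Event: e at 0 (size 2, align 2) → ends 2; pad 2 to align 4 for b; b at 4 (size 4, align 4) → ends 8; c at 8 (size 1, align 1) → ends 9; pad 3 to align 4 for h; h at 12 (size 4, align 4) → ends 16; total 16 bytes, alignment 4
m13 at 0 (size 2, align 2) → ends 2
m17 at 2 (size 2, align 2) → ends 4
f at 4 (size 16, align 4) → ends 20
g at 20 (size 4, align 4) → ends 24
m15 at 24 (size 8, align 8) → ends 32
a at 32 (size 4, align 4) → ends 36
m4 at 36 (size 2, align 2) → ends 38
pad 2 to align 4 for m5
m5 at 40 (size 12, align 4) → ends 52
tail pad 4 to reach multiple of 8
total 56 bytes, alignment 8
array of 22: 22 × 56 = 1232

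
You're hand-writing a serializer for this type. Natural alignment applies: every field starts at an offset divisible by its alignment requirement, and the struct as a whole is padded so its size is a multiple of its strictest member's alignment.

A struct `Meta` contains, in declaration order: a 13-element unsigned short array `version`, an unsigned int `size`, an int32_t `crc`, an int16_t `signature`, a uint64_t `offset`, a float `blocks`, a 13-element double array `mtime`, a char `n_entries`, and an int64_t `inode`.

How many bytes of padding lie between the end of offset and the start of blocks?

0

version at 0 (size 26, align 2) → ends 26
pad 2 to align 4 for size
size at 28 (size 4, align 4) → ends 32
crc at 32 (size 4, align 4) → ends 36
signature at 36 (size 2, align 2) → ends 38
pad 2 to align 8 for offset
offset at 40 (size 8, align 8) → ends 48
blocks at 48 (size 4, align 4) → ends 52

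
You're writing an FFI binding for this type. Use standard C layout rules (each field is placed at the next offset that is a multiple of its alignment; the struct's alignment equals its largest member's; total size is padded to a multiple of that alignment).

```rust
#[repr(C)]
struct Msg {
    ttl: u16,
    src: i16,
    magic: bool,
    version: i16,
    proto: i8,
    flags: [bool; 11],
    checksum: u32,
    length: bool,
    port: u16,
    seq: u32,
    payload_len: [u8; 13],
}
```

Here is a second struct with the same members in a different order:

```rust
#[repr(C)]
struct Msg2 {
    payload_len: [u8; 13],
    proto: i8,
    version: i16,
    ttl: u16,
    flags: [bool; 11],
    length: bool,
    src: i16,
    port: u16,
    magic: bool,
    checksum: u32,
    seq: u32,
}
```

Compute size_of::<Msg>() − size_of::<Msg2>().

@0: ttl [2B, align 2] → 2
@2: src [2B, align 2] → 4
@4: magic [1B, align 1] → 5
+1 pad (align 2)
@6: version [2B, align 2] → 8
@8: proto [1B, align 1] → 9
@9: flags [11B, align 1] → 20
@20: checksum [4B, align 4] → 24
@24: length [1B, align 1] → 25
+1 pad (align 2)
@26: port [2B, align 2] → 28
@28: seq [4B, align 4] → 32
@32: payload_len [13B, align 1] → 45
+3 tail pad (align 4)
size 48, align 4
— Msg2 —
@0: payload_len [13B, align 1] → 13
@13: proto [1B, align 1] → 14
@14: version [2B, align 2] → 16
@16: ttl [2B, align 2] → 18
@18: flags [11B, align 1] → 29
@29: length [1B, align 1] → 30
@30: src [2B, align 2] → 32
@32: port [2B, align 2] → 34
@34: magic [1B, align 1] → 35
+1 pad (align 4)
@36: checksum [4B, align 4] → 40
@40: seq [4B, align 4] → 44
size 44, align 4
48 − 44 = 4

4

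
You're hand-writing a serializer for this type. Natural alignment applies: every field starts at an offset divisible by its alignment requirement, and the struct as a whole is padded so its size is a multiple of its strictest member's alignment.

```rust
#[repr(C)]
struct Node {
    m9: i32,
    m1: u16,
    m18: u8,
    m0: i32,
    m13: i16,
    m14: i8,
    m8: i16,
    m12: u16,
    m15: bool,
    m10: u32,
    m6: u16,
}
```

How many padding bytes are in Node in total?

0..4  m9  (4B, 4-aligned)
4..6  m1  (2B, 2-aligned)
6..7  m18  (1B, 1-aligned)
7..8  -- padding (1B)
8..12  m0  (4B, 4-aligned)
12..14  m13  (2B, 2-aligned)
14..15  m14  (1B, 1-aligned)
15..16  -- padding (1B)
16..18  m8  (2B, 2-aligned)
18..20  m12  (2B, 2-aligned)
20..21  m15  (1B, 1-aligned)
21..24  -- padding (3B)
24..28  m10  (4B, 4-aligned)
28..30  m6  (2B, 2-aligned)
30..32  -- tail padding (2B)
sizeof = 32, alignof = 4
data bytes 25, size 32 → padding 7

7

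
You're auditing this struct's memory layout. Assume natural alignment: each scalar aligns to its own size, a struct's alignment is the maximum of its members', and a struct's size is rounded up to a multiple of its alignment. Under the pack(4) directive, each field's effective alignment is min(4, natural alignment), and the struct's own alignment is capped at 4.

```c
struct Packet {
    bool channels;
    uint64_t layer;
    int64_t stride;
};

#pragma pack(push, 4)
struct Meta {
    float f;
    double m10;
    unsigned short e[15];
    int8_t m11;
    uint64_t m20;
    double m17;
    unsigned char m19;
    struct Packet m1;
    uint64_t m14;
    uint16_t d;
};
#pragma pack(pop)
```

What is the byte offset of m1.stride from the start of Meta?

80

Packet: @0: channels [1B, align 1] → 1; +7 pad (align 8); @8: layer [8B, align 8] → 16; @16: stride [8B, align 8] → 24; size 24, align 8
@0: f [4B, align 4] → 4
@4: m10 [8B, align 4] → 12
@12: e [30B, align 2] → 42
@42: m11 [1B, align 1] → 43
+1 pad (align 4)
@44: m20 [8B, align 4] → 52
@52: m17 [8B, align 4] → 60
@60: m19 [1B, align 1] → 61
+3 pad (align 4)
@64: m1 [24B, align 4] → 88
within Packet: stride at 16
64 + 16 = 80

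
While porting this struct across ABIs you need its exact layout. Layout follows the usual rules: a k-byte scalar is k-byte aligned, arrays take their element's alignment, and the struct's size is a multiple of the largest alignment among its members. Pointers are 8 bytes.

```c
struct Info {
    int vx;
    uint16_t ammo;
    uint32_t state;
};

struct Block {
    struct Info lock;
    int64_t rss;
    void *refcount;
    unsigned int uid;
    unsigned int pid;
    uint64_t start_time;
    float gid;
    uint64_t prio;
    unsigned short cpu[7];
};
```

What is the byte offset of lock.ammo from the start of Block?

Info: 0..4  vx  (4B, 4-aligned); 4..6  ammo  (2B, 2-aligned); 6..8  -- padding (2B); 8..12  state  (4B, 4-aligned); sizeof = 12, alignof = 4
0..12  lock  (12B, 4-aligned)
within Info: ammo at 4
0 + 4 = 4

4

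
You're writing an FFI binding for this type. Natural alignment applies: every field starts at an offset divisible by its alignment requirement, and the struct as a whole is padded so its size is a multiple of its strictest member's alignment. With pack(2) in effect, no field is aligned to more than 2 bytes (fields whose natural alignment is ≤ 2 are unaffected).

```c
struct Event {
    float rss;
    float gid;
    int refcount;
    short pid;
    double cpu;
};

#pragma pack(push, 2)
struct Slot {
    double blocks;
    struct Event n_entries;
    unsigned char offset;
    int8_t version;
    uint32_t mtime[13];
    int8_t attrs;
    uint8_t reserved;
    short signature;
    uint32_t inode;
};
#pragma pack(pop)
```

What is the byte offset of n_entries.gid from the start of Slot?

Event: 0..4  rss  (4B, 4-aligned); 4..8  gid  (4B, 4-aligned); 8..12  refcount  (4B, 4-aligned); 12..14  pid  (2B, 2-aligned); 14..16  -- padding (2B); 16..24  cpu  (8B, 8-aligned); sizeof = 24, alignof = 8
0..8  blocks  (8B, 2-aligned)
8..32  n_entries  (24B, 2-aligned)
within Event: gid at 4
8 + 4 = 12

12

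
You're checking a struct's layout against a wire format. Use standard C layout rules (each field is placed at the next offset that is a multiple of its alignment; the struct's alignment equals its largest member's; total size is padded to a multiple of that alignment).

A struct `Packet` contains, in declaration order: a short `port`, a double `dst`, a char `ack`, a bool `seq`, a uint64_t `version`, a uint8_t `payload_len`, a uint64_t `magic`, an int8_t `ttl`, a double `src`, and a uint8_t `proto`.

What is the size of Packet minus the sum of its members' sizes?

port at 0 (size 2, align 2) → ends 2
pad 6 to align 8 for dst
dst at 8 (size 8, align 8) → ends 16
ack at 16 (size 1, align 1) → ends 17
seq at 17 (size 1, align 1) → ends 18
pad 6 to align 8 for version
version at 24 (size 8, align 8) → ends 32
payload_len at 32 (size 1, align 1) → ends 33
pad 7 to align 8 for magic
magic at 40 (size 8, align 8) → ends 48
ttl at 48 (size 1, align 1) → ends 49
pad 7 to align 8 for src
src at 56 (size 8, align 8) → ends 64
proto at 64 (size 1, align 1) → ends 65
tail pad 7 to reach multiple of 8
total 72 bytes, alignment 8
data bytes 39, size 72 → padding 33

33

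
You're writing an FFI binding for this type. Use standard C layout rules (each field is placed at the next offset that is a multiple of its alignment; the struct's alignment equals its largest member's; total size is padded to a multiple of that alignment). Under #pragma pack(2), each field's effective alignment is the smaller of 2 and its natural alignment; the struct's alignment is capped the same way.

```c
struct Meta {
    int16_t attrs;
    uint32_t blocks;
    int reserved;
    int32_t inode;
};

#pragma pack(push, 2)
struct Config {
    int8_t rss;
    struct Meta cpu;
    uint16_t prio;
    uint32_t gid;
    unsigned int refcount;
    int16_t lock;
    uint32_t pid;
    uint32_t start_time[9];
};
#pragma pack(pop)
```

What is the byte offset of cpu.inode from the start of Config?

Meta: attrs at 0 (size 2, align 2) → ends 2; pad 2 to align 4 for blocks; blocks at 4 (size 4, align 4) → ends 8; reserved at 8 (size 4, align 4) → ends 12; inode at 12 (size 4, align 4) → ends 16; total 16 bytes, alignment 4
rss at 0 (size 1, align 1) → ends 1
pad 1 to align 2 for cpu
cpu at 2 (size 16, align 2) → ends 18
within Meta: inode at 12
2 + 12 = 14

14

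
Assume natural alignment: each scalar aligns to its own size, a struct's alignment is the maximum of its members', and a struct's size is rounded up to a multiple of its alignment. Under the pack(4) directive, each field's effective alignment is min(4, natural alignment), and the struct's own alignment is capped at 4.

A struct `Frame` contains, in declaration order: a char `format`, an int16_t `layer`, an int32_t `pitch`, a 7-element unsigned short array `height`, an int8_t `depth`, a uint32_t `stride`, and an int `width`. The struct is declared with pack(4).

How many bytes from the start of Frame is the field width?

28

format at 0 (size 1, align 1) → ends 1
pad 1 to align 2 for layer
layer at 2 (size 2, align 2) → ends 4
pitch at 4 (size 4, align 4) → ends 8
height at 8 (size 14, align 2) → ends 22
depth at 22 (size 1, align 1) → ends 23
pad 1 to align 4 for stride
stride at 24 (size 4, align 4) → ends 28
width at 28 (size 4, align 4) → ends 32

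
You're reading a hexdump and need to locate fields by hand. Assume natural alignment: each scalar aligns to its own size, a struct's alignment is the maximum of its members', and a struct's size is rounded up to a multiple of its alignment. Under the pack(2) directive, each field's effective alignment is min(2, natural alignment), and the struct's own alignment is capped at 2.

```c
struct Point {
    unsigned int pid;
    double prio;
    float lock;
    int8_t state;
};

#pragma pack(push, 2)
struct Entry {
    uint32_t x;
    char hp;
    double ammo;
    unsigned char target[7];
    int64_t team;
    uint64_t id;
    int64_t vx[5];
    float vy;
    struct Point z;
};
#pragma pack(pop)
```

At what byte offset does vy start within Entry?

78

Point: pid at 0 (size 4, align 4) → ends 4; pad 4 to align 8 for prio; prio at 8 (size 8, align 8) → ends 16; lock at 16 (size 4, align 4) → ends 20; state at 20 (size 1, align 1) → ends 21; tail pad 3 to reach multiple of 8; total 24 bytes, alignment 8
x at 0 (size 4, align 2) → ends 4
hp at 4 (size 1, align 1) → ends 5
pad 1 to align 2 for ammo
ammo at 6 (size 8, align 2) → ends 14
target at 14 (size 7, align 1) → ends 21
pad 1 to align 2 for team
team at 22 (size 8, align 2) → ends 30
id at 30 (size 8, align 2) → ends 38
vx at 38 (size 40, align 2) → ends 78
vy at 78 (size 4, align 2) → ends 82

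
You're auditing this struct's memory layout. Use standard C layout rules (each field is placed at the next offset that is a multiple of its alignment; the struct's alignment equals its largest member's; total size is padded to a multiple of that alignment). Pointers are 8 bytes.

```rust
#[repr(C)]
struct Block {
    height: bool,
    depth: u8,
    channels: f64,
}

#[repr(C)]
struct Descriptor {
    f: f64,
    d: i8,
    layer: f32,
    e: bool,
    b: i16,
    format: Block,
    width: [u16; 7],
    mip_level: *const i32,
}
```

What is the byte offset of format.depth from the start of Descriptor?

Block: @0: height [1B, align 1] → 1; @1: depth [1B, align 1] → 2; +6 pad (align 8); @8: channels [8B, align 8] → 16; size 16, align 8
@0: f [8B, align 8] → 8
@8: d [1B, align 1] → 9
+3 pad (align 4)
@12: layer [4B, align 4] → 16
@16: e [1B, align 1] → 17
+1 pad (align 2)
@18: b [2B, align 2] → 20
+4 pad (align 8)
@24: format [16B, align 8] → 40
within Block: depth at 1
24 + 1 = 25

25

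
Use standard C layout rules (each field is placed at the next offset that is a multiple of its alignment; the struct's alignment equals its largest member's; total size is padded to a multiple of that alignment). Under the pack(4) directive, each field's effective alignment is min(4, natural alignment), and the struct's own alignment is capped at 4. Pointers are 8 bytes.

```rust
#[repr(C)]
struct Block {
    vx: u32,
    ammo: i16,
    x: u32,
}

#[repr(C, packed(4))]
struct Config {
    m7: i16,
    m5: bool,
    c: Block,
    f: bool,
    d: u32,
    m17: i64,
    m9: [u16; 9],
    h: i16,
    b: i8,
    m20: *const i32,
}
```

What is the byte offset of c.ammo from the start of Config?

8

Block: 0..4  vx  (4B, 4-aligned); 4..6  ammo  (2B, 2-aligned); 6..8  -- padding (2B); 8..12  x  (4B, 4-aligned); sizeof = 12, alignof = 4
0..2  m7  (2B, 2-aligned)
2..3  m5  (1B, 1-aligned)
3..4  -- padding (1B)
4..16  c  (12B, 4-aligned)
within Block: ammo at 4
4 + 4 = 8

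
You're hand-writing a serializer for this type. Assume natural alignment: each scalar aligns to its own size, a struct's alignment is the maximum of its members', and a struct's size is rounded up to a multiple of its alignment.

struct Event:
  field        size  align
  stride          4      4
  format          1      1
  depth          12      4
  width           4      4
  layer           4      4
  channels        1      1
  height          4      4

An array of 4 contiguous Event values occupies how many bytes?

stride at 0 (size 4, align 4) → ends 4
format at 4 (size 1, align 1) → ends 5
pad 3 to align 4 for depth
depth at 8 (size 12, align 4) → ends 20
width at 20 (size 4, align 4) → ends 24
layer at 24 (size 4, align 4) → ends 28
channels at 28 (size 1, align 1) → ends 29
pad 3 to align 4 for height
height at 32 (size 4, align 4) → ends 36
total 36 bytes, alignment 4
array of 4: 4 × 36 = 144

144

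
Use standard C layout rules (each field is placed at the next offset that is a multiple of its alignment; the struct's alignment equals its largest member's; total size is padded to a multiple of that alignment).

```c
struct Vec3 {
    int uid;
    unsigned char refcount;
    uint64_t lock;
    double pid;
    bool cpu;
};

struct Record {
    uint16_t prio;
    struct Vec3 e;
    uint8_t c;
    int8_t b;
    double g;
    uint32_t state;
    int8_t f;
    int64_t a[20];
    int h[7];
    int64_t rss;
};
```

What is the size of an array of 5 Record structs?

Vec3: 0..4  uid  (4B, 4-aligned); 4..5  refcount  (1B, 1-aligned); 5..8  -- padding (3B); 8..16  lock  (8B, 8-aligned); 16..24  pid  (8B, 8-aligned); 24..25  cpu  (1B, 1-aligned); 25..32  -- tail padding (7B); sizeof = 32, alignof = 8
0..2  prio  (2B, 2-aligned)
2..8  -- padding (6B)
8..40  e  (32B, 8-aligned)
40..41  c  (1B, 1-aligned)
41..42  b  (1B, 1-aligned)
42..48  -- padding (6B)
48..56  g  (8B, 8-aligned)
56..60  state  (4B, 4-aligned)
60..61  f  (1B, 1-aligned)
61..64  -- padding (3B)
64..224  a  (160B, 8-aligned)
224..252  h  (28B, 4-aligned)
252..256  -- padding (4B)
256..264  rss  (8B, 8-aligned)
sizeof = 264, alignof = 8
array of 5: 5 × 264 = 1320

1320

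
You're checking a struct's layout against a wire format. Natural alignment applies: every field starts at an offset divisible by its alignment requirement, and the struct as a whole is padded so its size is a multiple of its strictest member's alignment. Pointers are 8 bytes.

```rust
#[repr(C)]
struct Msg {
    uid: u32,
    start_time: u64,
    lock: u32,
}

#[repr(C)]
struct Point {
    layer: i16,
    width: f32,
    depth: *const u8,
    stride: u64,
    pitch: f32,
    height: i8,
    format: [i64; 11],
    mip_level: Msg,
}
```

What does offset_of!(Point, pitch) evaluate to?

Msg: uid at 0 (size 4, align 4) → ends 4; pad 4 to align 8 for start_time; start_time at 8 (size 8, align 8) → ends 16; lock at 16 (size 4, align 4) → ends 20; tail pad 4 to reach multiple of 8; total 24 bytes, alignment 8
layer at 0 (size 2, align 2) → ends 2
pad 2 to align 4 for width
width at 4 (size 4, align 4) → ends 8
depth at 8 (size 8, align 8) → ends 16
stride at 16 (size 8, align 8) → ends 24
pitch at 24 (size 4, align 4) → ends 28

24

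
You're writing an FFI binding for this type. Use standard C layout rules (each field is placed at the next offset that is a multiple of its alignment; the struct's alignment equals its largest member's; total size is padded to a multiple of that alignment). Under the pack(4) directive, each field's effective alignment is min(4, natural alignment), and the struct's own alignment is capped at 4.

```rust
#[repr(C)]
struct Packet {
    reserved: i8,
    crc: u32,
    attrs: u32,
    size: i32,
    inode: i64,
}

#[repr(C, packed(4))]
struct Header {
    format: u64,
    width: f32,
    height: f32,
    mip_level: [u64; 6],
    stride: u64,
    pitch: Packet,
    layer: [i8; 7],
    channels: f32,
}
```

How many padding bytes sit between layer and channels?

1

Packet: 0..1  reserved  (1B, 1-aligned); 1..4  -- padding (3B); 4..8  crc  (4B, 4-aligned); 8..12  attrs  (4B, 4-aligned); 12..16  size  (4B, 4-aligned); 16..24  inode  (8B, 8-aligned); sizeof = 24, alignof = 8
0..8  format  (8B, 4-aligned)
8..12  width  (4B, 4-aligned)
12..16  height  (4B, 4-aligned)
16..64  mip_level  (48B, 4-aligned)
64..72  stride  (8B, 4-aligned)
72..96  pitch  (24B, 4-aligned)
96..103  layer  (7B, 1-aligned)
103..104  -- padding (1B)
104..108  channels  (4B, 4-aligned)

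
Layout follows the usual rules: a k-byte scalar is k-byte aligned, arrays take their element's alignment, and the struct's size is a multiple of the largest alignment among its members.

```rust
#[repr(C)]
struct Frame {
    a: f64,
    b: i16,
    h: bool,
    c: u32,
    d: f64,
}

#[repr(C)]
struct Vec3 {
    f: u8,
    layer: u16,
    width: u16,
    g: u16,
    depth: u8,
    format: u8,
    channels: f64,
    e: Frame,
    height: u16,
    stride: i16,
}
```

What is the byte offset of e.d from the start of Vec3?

40

Frame: 0..8  a  (8B, 8-aligned); 8..10  b  (2B, 2-aligned); 10..11  h  (1B, 1-aligned); 11..12  -- padding (1B); 12..16  c  (4B, 4-aligned); 16..24  d  (8B, 8-aligned); sizeof = 24, alignof = 8
0..1  f  (1B, 1-aligned)
1..2  -- padding (1B)
2..4  layer  (2B, 2-aligned)
4..6  width  (2B, 2-aligned)
6..8  g  (2B, 2-aligned)
8..9  depth  (1B, 1-aligned)
9..10  format  (1B, 1-aligned)
10..16  -- padding (6B)
16..24  channels  (8B, 8-aligned)
24..48  e  (24B, 8-aligned)
within Frame: d at 16
24 + 16 = 40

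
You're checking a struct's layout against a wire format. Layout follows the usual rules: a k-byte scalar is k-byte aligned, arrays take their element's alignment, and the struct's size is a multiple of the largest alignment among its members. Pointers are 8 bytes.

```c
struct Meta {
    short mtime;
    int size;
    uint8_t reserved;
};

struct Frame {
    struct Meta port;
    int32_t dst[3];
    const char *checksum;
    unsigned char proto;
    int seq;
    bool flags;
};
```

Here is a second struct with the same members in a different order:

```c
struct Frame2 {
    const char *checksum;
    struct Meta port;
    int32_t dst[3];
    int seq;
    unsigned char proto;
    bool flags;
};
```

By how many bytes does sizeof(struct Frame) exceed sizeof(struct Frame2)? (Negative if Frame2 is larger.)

8

Meta: @0: mtime [2B, align 2] → 2; +2 pad (align 4); @4: size [4B, align 4] → 8; @8: reserved [1B, align 1] → 9; +3 tail pad (align 4); size 12, align 4
@0: port [12B, align 4] → 12
@12: dst [12B, align 4] → 24
@24: checksum [8B, align 8] → 32
@32: proto [1B, align 1] → 33
+3 pad (align 4)
@36: seq [4B, align 4] → 40
@40: flags [1B, align 1] → 41
+7 tail pad (align 8)
size 48, align 8
— Frame2 —
@0: checksum [8B, align 8] → 8
@8: port [12B, align 4] → 20
@20: dst [12B, align 4] → 32
@32: seq [4B, align 4] → 36
@36: proto [1B, align 1] → 37
@37: flags [1B, align 1] → 38
+2 tail pad (align 8)
size 40, align 8
48 − 40 = 8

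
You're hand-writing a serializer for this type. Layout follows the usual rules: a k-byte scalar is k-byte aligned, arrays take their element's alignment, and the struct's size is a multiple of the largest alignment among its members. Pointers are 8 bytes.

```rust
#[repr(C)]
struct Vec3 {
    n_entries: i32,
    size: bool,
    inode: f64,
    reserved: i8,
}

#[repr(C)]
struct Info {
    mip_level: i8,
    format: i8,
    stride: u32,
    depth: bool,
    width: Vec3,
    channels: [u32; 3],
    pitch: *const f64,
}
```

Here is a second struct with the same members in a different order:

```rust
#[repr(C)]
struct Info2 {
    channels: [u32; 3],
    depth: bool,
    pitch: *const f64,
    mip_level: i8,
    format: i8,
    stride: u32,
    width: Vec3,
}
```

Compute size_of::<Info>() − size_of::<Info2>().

Vec3: 0..4  n_entries  (4B, 4-aligned); 4..5  size  (1B, 1-aligned); 5..8  -- padding (3B); 8..16  inode  (8B, 8-aligned); 16..17  reserved  (1B, 1-aligned); 17..24  -- tail padding (7B); sizeof = 24, alignof = 8
0..1  mip_level  (1B, 1-aligned)
1..2  format  (1B, 1-aligned)
2..4  -- padding (2B)
4..8  stride  (4B, 4-aligned)
8..9  depth  (1B, 1-aligned)
9..16  -- padding (7B)
16..40  width  (24B, 8-aligned)
40..52  channels  (12B, 4-aligned)
52..56  -- padding (4B)
56..64  pitch  (8B, 8-aligned)
sizeof = 64, alignof = 8
— Info2 —
0..12  channels  (12B, 4-aligned)
12..13  depth  (1B, 1-aligned)
13..16  -- padding (3B)
16..24  pitch  (8B, 8-aligned)
24..25  mip_level  (1B, 1-aligned)
25..26  format  (1B, 1-aligned)
26..28  -- padding (2B)
28..32  stride  (4B, 4-aligned)
32..56  width  (24B, 8-aligned)
sizeof = 56, alignof = 8
64 − 56 = 8

8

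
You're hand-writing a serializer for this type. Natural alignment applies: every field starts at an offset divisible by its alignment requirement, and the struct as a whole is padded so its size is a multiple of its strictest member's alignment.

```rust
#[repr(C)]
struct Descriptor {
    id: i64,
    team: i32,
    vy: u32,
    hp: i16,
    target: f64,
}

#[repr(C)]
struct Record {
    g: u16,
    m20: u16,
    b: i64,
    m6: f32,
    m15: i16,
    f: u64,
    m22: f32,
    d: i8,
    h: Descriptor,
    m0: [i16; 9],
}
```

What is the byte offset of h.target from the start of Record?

Descriptor: id at 0 (size 8, align 8) → ends 8; team at 8 (size 4, align 4) → ends 12; vy at 12 (size 4, align 4) → ends 16; hp at 16 (size 2, align 2) → ends 18; pad 6 to align 8 for target; target at 24 (size 8, align 8) → ends 32; total 32 bytes, alignment 8
g at 0 (size 2, align 2) → ends 2
m20 at 2 (size 2, align 2) → ends 4
pad 4 to align 8 for b
b at 8 (size 8, align 8) → ends 16
m6 at 16 (size 4, align 4) → ends 20
m15 at 20 (size 2, align 2) → ends 22
pad 2 to align 8 for f
f at 24 (size 8, align 8) → ends 32
m22 at 32 (size 4, align 4) → ends 36
d at 36 (size 1, align 1) → ends 37
pad 3 to align 8 for h
h at 40 (size 32, align 8) → ends 72
within Descriptor: target at 24
40 + 24 = 64

64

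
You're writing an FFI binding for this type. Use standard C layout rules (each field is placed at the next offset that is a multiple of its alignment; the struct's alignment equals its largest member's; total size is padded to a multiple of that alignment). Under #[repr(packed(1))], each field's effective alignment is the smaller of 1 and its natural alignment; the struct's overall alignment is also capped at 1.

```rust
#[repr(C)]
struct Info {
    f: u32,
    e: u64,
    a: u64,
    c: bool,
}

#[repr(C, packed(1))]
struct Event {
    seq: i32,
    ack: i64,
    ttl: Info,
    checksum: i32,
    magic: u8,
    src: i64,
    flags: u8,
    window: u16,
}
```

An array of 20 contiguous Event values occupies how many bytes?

1200

Info: @0: f [4B, align 4] → 4; +4 pad (align 8); @8: e [8B, align 8] → 16; @16: a [8B, align 8] → 24; @24: c [1B, align 1] → 25; +7 tail pad (align 8); size 32, align 8
@0: seq [4B, align 1] → 4
@4: ack [8B, align 1] → 12
@12: ttl [32B, align 1] → 44
@44: checksum [4B, align 1] → 48
@48: magic [1B, align 1] → 49
@49: src [8B, align 1] → 57
@57: flags [1B, align 1] → 58
@58: window [2B, align 1] → 60
size 60, align 1
array of 20: 20 × 60 = 1200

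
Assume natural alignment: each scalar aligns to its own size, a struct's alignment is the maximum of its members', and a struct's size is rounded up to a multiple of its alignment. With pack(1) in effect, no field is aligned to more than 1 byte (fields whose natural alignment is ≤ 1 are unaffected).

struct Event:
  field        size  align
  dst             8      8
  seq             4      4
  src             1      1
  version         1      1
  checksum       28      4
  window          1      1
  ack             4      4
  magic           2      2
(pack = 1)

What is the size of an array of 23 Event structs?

1127

dst at 0 (size 8, align 1) → ends 8
seq at 8 (size 4, align 1) → ends 12
src at 12 (size 1, align 1) → ends 13
version at 13 (size 1, align 1) → ends 14
checksum at 14 (size 28, align 1) → ends 42
window at 42 (size 1, align 1) → ends 43
ack at 43 (size 4, align 1) → ends 47
magic at 47 (size 2, align 1) → ends 49
total 49 bytes, alignment 1
array of 23: 23 × 49 = 1127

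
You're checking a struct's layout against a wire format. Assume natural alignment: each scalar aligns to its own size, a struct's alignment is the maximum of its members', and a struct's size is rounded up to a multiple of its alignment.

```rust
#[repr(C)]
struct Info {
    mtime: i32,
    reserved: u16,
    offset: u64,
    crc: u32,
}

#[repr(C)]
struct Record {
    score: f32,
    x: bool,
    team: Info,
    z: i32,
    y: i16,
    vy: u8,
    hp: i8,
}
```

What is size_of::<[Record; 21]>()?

Info: 0..4  mtime  (4B, 4-aligned); 4..6  reserved  (2B, 2-aligned); 6..8  -- padding (2B); 8..16  offset  (8B, 8-aligned); 16..20  crc  (4B, 4-aligned); 20..24  -- tail padding (4B); sizeof = 24, alignof = 8
0..4  score  (4B, 4-aligned)
4..5  x  (1B, 1-aligned)
5..8  -- padding (3B)
8..32  team  (24B, 8-aligned)
32..36  z  (4B, 4-aligned)
36..38  y  (2B, 2-aligned)
38..39  vy  (1B, 1-aligned)
39..40  hp  (1B, 1-aligned)
sizeof = 40, alignof = 8
array of 21: 21 × 40 = 840

840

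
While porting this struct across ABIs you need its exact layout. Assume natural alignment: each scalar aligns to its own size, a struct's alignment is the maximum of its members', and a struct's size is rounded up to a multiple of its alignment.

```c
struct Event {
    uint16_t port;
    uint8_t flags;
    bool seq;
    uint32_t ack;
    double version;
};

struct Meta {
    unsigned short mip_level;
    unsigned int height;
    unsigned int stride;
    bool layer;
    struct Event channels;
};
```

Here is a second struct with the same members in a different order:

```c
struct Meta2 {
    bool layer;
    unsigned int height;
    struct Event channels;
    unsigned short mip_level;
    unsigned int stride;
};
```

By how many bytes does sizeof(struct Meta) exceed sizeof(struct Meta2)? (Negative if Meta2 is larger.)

Event: @0: port [2B, align 2] → 2; @2: flags [1B, align 1] → 3; @3: seq [1B, align 1] → 4; @4: ack [4B, align 4] → 8; @8: version [8B, align 8] → 16; size 16, align 8
@0: mip_level [2B, align 2] → 2
+2 pad (align 4)
@4: height [4B, align 4] → 8
@8: stride [4B, align 4] → 12
@12: layer [1B, align 1] → 13
+3 pad (align 8)
@16: channels [16B, align 8] → 32
size 32, align 8
— Meta2 —
@0: layer [1B, align 1] → 1
+3 pad (align 4)
@4: height [4B, align 4] → 8
@8: channels [16B, align 8] → 24
@24: mip_level [2B, align 2] → 26
+2 pad (align 4)
@28: stride [4B, align 4] → 32
size 32, align 8
32 − 32 = 0

0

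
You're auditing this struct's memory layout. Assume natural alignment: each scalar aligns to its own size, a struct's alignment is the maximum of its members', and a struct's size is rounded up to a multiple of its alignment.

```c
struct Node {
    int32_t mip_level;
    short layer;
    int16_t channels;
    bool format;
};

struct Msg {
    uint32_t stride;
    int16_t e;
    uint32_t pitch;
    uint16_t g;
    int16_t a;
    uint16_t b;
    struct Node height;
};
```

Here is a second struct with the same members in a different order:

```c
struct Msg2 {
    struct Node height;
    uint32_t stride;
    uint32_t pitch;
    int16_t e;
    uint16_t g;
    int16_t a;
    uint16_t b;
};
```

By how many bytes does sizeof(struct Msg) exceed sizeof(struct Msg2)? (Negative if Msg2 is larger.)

Node: @0: mip_level [4B, align 4] → 4; @4: layer [2B, align 2] → 6; @6: channels [2B, align 2] → 8; @8: format [1B, align 1] → 9; +3 tail pad (align 4); size 12, align 4
@0: stride [4B, align 4] → 4
@4: e [2B, align 2] → 6
+2 pad (align 4)
@8: pitch [4B, align 4] → 12
@12: g [2B, align 2] → 14
@14: a [2B, align 2] → 16
@16: b [2B, align 2] → 18
+2 pad (align 4)
@20: height [12B, align 4] → 32
size 32, align 4
— Msg2 —
@0: height [12B, align 4] → 12
@12: stride [4B, align 4] → 16
@16: pitch [4B, align 4] → 20
@20: e [2B, align 2] → 22
@22: g [2B, align 2] → 24
@24: a [2B, align 2] → 26
@26: b [2B, align 2] → 28
size 28, align 4
32 − 28 = 4

4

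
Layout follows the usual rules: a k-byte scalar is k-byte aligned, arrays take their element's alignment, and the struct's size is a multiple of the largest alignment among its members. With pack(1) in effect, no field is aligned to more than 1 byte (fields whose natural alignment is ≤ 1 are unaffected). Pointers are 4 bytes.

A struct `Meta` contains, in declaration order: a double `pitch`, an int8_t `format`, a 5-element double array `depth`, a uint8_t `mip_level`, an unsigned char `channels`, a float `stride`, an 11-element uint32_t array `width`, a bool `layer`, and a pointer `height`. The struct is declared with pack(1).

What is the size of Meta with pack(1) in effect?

pitch at 0 (size 8, align 1) → ends 8
format at 8 (size 1, align 1) → ends 9
depth at 9 (size 40, align 1) → ends 49
mip_level at 49 (size 1, align 1) → ends 50
channels at 50 (size 1, align 1) → ends 51
stride at 51 (size 4, align 1) → ends 55
width at 55 (size 44, align 1) → ends 99
layer at 99 (size 1, align 1) → ends 100
height at 100 (size 4, align 1) → ends 104
total 104 bytes, alignment 1

104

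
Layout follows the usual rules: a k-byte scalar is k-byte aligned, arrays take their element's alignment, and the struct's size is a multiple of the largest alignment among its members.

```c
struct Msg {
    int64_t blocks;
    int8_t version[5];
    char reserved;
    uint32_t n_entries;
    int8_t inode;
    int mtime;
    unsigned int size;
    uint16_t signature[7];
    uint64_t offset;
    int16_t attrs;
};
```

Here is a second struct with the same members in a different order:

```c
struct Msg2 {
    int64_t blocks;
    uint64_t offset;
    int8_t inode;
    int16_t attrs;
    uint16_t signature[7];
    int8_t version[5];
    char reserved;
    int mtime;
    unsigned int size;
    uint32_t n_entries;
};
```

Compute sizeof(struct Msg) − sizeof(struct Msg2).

8

blocks at 0 (size 8, align 8) → ends 8
version at 8 (size 5, align 1) → ends 13
reserved at 13 (size 1, align 1) → ends 14
pad 2 to align 4 for n_entries
n_entries at 16 (size 4, align 4) → ends 20
inode at 20 (size 1, align 1) → ends 21
pad 3 to align 4 for mtime
mtime at 24 (size 4, align 4) → ends 28
size at 28 (size 4, align 4) → ends 32
signature at 32 (size 14, align 2) → ends 46
pad 2 to align 8 for offset
offset at 48 (size 8, align 8) → ends 56
attrs at 56 (size 2, align 2) → ends 58
tail pad 6 to reach multiple of 8
total 64 bytes, alignment 8
— Msg2 —
blocks at 0 (size 8, align 8) → ends 8
offset at 8 (size 8, align 8) → ends 16
inode at 16 (size 1, align 1) → ends 17
pad 1 to align 2 for attrs
attrs at 18 (size 2, align 2) → ends 20
signature at 20 (size 14, align 2) → ends 34
version at 34 (size 5, align 1) → ends 39
reserved at 39 (size 1, align 1) → ends 40
mtime at 40 (size 4, align 4) → ends 44
size at 44 (size 4, align 4) → ends 48
n_entries at 48 (size 4, align 4) → ends 52
tail pad 4 to reach multiple of 8
total 56 bytes, alignment 8
64 − 56 = 8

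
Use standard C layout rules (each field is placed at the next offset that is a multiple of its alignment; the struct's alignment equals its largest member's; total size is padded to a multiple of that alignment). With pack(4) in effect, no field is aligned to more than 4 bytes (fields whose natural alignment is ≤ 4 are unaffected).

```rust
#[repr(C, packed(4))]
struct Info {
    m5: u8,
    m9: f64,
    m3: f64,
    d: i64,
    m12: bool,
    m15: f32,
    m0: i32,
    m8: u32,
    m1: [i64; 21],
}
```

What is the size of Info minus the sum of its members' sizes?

0..1  m5  (1B, 1-aligned)
1..4  -- padding (3B)
4..12  m9  (8B, 4-aligned)
12..20  m3  (8B, 4-aligned)
20..28  d  (8B, 4-aligned)
28..29  m12  (1B, 1-aligned)
29..32  -- padding (3B)
32..36  m15  (4B, 4-aligned)
36..40  m0  (4B, 4-aligned)
40..44  m8  (4B, 4-aligned)
44..212  m1  (168B, 4-aligned)
sizeof = 212, alignof = 4
data bytes 206, size 212 → padding 6

6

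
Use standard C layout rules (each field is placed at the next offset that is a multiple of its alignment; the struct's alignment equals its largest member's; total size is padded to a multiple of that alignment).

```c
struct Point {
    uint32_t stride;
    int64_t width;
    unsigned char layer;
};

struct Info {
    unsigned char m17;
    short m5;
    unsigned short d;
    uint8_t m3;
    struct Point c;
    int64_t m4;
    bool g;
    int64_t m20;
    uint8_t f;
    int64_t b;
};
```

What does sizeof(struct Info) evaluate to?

72 bytes

Point: @0: stride [4B, align 4] → 4; +4 pad (align 8); @8: width [8B, align 8] → 16; @16: layer [1B, align 1] → 17; +7 tail pad (align 8); size 24, align 8
@0: m17 [1B, align 1] → 1
+1 pad (align 2)
@2: m5 [2B, align 2] → 4
@4: d [2B, align 2] → 6
@6: m3 [1B, align 1] → 7
+1 pad (align 8)
@8: c [24B, align 8] → 32
@32: m4 [8B, align 8] → 40
@40: g [1B, align 1] → 41
+7 pad (align 8)
@48: m20 [8B, align 8] → 56
@56: f [1B, align 1] → 57
+7 pad (align 8)
@64: b [8B, align 8] → 72
size 72, align 8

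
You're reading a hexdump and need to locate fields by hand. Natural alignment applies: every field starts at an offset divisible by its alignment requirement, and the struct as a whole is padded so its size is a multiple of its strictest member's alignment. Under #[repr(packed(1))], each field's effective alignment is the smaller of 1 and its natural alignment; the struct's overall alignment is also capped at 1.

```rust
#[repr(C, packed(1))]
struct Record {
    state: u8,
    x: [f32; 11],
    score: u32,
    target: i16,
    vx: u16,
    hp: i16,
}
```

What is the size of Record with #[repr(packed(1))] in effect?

state at 0 (size 1, align 1) → ends 1
x at 1 (size 44, align 1) → ends 45
score at 45 (size 4, align 1) → ends 49
target at 49 (size 2, align 1) → ends 51
vx at 51 (size 2, align 1) → ends 53
hp at 53 (size 2, align 1) → ends 55
total 55 bytes, alignment 1

55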